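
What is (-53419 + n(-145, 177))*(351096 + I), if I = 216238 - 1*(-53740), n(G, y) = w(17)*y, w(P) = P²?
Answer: -1407353684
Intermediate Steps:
n(G, y) = 289*y (n(G, y) = 17²*y = 289*y)
I = 269978 (I = 216238 + 53740 = 269978)
(-53419 + n(-145, 177))*(351096 + I) = (-53419 + 289*177)*(351096 + 269978) = (-53419 + 51153)*621074 = -2266*621074 = -1407353684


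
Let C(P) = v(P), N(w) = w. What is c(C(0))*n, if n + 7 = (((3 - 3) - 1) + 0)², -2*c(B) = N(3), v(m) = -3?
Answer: 9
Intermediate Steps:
C(P) = -3
c(B) = -3/2 (c(B) = -½*3 = -3/2)
n = -6 (n = -7 + (((3 - 3) - 1) + 0)² = -7 + ((0 - 1) + 0)² = -7 + (-1 + 0)² = -7 + (-1)² = -7 + 1 = -6)
c(C(0))*n = -3/2*(-6) = 9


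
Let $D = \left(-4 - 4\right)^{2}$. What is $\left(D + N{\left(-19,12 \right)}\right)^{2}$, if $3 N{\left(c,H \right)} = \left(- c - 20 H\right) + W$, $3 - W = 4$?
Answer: $100$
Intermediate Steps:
$W = -1$ ($W = 3 - 4 = -1$)
$N{\left(c,H \right)} = - \frac{1}{3} - \frac{20 H}{3} - \frac{c}{3}$ ($N{\left(c,H \right)} = \frac{\left(- c - 20 H\right) - 1}{3} = \frac{-1 - c - 20 H}{3} = - \frac{1}{3} - \frac{20 H}{3} - \frac{c}{3}$)
$D = 64$ ($D = \left(-8\right)^{2} = 64$)
$\left(D + N{\left(-19,12 \right)}\right)^{2} = \left(64 - 74\right)^{2} = \left(-10\right)^{2} = 100$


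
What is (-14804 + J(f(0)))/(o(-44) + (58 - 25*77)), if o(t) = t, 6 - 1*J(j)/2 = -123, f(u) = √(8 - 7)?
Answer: 2078/273 ≈ 7.6117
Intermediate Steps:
f(u) = 1 (f(u) = √1 = 1)
J(j) = 258 (J(j) = 12 - 2*(-123) = 12 + 246 = 258)
(-14804 + J(f(0)))/(o(-44) + (58 - 25*77)) = (-14804 + 258)/(-44 + (58 - 25*77)) = -14546/(-44 + (58 - 1925)) = -14546/(-44 - 1867) = -14546/(-1911) = -14546*(-1/1911) = 2078/273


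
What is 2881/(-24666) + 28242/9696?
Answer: 55723583/19930128 ≈ 2.7959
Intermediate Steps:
2881/(-24666) + 28242/9696 = 2881*(-1/24666) + 28242*(1/9696) = -2881/24666 + 4707/1616 = 55723583/19930128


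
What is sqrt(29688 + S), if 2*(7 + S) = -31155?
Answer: sqrt(56414)/2 ≈ 118.76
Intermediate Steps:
S = -31169/2 (S = -7 + (1/2)*(-31155) = -7 - 31155/2 = -31169/2 ≈ -15585.)
sqrt(29688 + S) = sqrt(29688 - 31169/2) = sqrt(28207/2) = sqrt(56414)/2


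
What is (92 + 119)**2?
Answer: 44521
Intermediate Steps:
(92 + 119)**2 = 211**2 = 44521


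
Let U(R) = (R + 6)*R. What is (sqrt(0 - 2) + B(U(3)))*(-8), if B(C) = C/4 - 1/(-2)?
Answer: -58 - 8*I*sqrt(2) ≈ -58.0 - 11.314*I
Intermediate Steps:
U(R) = R*(6 + R) (U(R) = (6 + R)*R = R*(6 + R))
B(C) = 1/2 + C/4 (B(C) = C*(1/4) - 1*(-1/2) = C/4 + 1/2 = 1/2 + C/4)
(sqrt(0 - 2) + B(U(3)))*(-8) = (sqrt(0 - 2) + (1/2 + (3*(6 + 3))/4))*(-8) = (sqrt(-2) + (1/2 + (3*9)/4))*(-8) = (I*sqrt(2) + (1/2 + (1/4)*27))*(-8) = (I*sqrt(2) + (1/2 + 27/4))*(-8) = (I*sqrt(2) + 29/4)*(-8) = (29/4 + I*sqrt(2))*(-8) = -58 - 8*I*sqrt(2)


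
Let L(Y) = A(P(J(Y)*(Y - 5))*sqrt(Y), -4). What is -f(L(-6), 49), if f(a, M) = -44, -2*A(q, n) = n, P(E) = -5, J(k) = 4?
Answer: 44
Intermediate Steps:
A(q, n) = -n/2
L(Y) = 2 (L(Y) = -1/2*(-4) = 2)
-f(L(-6), 49) = -1*(-44) = 44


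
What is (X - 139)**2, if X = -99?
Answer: 56644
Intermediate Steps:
(X - 139)**2 = (-99 - 139)**2 = (-238)**2 = 56644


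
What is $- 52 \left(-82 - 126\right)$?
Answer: $10816$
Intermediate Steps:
$- 52 \left(-82 - 126\right) = \left(-52\right) \left(-208\right) = 10816$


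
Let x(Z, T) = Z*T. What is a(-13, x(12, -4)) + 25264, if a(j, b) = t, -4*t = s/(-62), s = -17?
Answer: 6265455/248 ≈ 25264.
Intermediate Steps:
x(Z, T) = T*Z
t = -17/248 (t = -(-17)/(4*(-62)) = -(-17)*(-1)/(4*62) = -1/4*17/62 = -17/248 ≈ -0.068548)
a(j, b) = -17/248
a(-13, x(12, -4)) + 25264 = -17/248 + 25264 = 6265455/248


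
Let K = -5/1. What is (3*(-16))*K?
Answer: 240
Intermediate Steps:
K = -5 (K = -5*1 = -5)
(3*(-16))*K = (3*(-16))*(-5) = -48*(-5) = 240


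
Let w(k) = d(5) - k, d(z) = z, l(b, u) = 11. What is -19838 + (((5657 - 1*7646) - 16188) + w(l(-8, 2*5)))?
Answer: -38021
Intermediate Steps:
w(k) = 5 - k
-19838 + (((5657 - 1*7646) - 16188) + w(l(-8, 2*5))) = -19838 + (((5657 - 1*7646) - 16188) + (5 - 1*11)) = -19838 + (((5657 - 7646) - 16188) + (5 - 11)) = -19838 + ((-1989 - 16188) - 6) = -19838 + (-18177 - 6) = -19838 - 18183 = -38021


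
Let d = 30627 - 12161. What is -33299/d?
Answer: -4757/2638 ≈ -1.8033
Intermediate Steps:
d = 18466
-33299/d = -33299/18466 = -33299*1/18466 = -4757/2638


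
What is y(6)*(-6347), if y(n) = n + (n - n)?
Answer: -38082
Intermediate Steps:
y(n) = n (y(n) = n + 0 = n)
y(6)*(-6347) = 6*(-6347) = -38082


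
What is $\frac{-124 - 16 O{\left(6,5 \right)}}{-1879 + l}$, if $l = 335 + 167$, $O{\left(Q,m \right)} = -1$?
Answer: $\frac{4}{51} \approx 0.078431$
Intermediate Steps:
$l = 502$
$\frac{-124 - 16 O{\left(6,5 \right)}}{-1879 + l} = \frac{-124 - -16}{-1879 + 502} = \frac{-124 + 16}{-1377} = \left(-108\right) \left(- \frac{1}{1377}\right) = \frac{4}{51}$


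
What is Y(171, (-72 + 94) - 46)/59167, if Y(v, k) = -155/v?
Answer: -155/10117557 ≈ -1.5320e-5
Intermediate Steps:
Y(171, (-72 + 94) - 46)/59167 = -155/171/59167 = -155*1/171*(1/59167) = -155/171*1/59167 = -155/10117557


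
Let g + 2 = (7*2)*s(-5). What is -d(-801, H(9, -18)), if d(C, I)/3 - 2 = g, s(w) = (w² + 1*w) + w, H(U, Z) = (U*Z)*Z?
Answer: -630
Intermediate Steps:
H(U, Z) = U*Z²
s(w) = w² + 2*w (s(w) = (w² + w) + w = (w + w²) + w = w² + 2*w)
g = 208 (g = -2 + (7*2)*(-5*(2 - 5)) = -2 + 14*(-5*(-3)) = -2 + 14*15 = -2 + 210 = 208)
d(C, I) = 630 (d(C, I) = 6 + 3*208 = 6 + 624 = 630)
-d(-801, H(9, -18)) = -1*630 = -630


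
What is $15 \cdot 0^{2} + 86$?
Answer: $86$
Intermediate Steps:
$15 \cdot 0^{2} + 86 = 15 \cdot 0 + 86 = 0 + 86 = 86$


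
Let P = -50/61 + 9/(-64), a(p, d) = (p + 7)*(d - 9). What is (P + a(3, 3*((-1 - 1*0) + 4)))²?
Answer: 14055001/15241216 ≈ 0.92217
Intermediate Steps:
a(p, d) = (-9 + d)*(7 + p) (a(p, d) = (7 + p)*(-9 + d) = (-9 + d)*(7 + p))
P = -3749/3904 (P = -50*1/61 + 9*(-1/64) = -50/61 - 9/64 = -3749/3904 ≈ -0.96030)
(P + a(3, 3*((-1 - 1*0) + 4)))² = (-3749/3904 + (-63 - 9*3 + 7*(3*((-1 - 1*0) + 4)) + (3*((-1 - 1*0) + 4))*3))² = (-3749/3904 + (-63 - 27 + 7*(3*((-1 + 0) + 4)) + (3*((-1 + 0) + 4))*3))² = (-3749/3904 + (-63 - 27 + 7*(3*(-1 + 4)) + (3*(-1 + 4))*3))² = (-3749/3904 + (-63 - 27 + 7*(3*3) + (3*3)*3))² = (-3749/3904 + (-63 - 27 + 7*9 + 9*3))² = (-3749/3904 + (-63 - 27 + 63 + 27))² = (-3749/3904 + 0)² = (-3749/3904)² = 14055001/15241216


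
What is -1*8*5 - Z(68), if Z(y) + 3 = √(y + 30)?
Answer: -37 - 7*√2 ≈ -46.899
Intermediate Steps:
Z(y) = -3 + √(30 + y) (Z(y) = -3 + √(y + 30) = -3 + √(30 + y))
-1*8*5 - Z(68) = -1*8*5 - (-3 + √(30 + 68)) = -8*5 - (-3 + √98) = -40 - (-3 + 7*√2) = -40 + (3 - 7*√2) = -37 - 7*√2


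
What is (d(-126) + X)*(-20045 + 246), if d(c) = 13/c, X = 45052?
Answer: -112389795661/126 ≈ -8.9198e+8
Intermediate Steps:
(d(-126) + X)*(-20045 + 246) = (13/(-126) + 45052)*(-20045 + 246) = (13*(-1/126) + 45052)*(-19799) = (-13/126 + 45052)*(-19799) = (5676539/126)*(-19799) = -112389795661/126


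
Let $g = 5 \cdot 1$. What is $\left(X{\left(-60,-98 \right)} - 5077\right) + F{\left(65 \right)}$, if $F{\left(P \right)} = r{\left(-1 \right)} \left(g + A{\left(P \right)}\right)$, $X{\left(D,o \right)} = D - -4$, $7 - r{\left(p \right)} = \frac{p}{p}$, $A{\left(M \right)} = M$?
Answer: $-4713$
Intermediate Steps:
$g = 5$
$r{\left(p \right)} = 6$ ($r{\left(p \right)} = 7 - \frac{p}{p} = 7 - 1 = 6$)
$X{\left(D,o \right)} = 4 + D$ ($X{\left(D,o \right)} = D + 4 = 4 + D$)
$F{\left(P \right)} = 30 + 6 P$ ($F{\left(P \right)} = 6 \left(5 + P\right) = 30 + 6 P$)
$\left(X{\left(-60,-98 \right)} - 5077\right) + F{\left(65 \right)} = \left(\left(4 - 60\right) - 5077\right) + \left(30 + 6 \cdot 65\right) = \left(-56 - 5077\right) + \left(30 + 390\right) = -5133 + 420 = -4713$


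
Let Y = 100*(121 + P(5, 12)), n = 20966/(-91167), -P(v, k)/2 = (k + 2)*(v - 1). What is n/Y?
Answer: -10483/41025150 ≈ -0.00025553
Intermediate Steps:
P(v, k) = -2*(-1 + v)*(2 + k) (P(v, k) = -2*(k + 2)*(v - 1) = -2*(2 + k)*(-1 + v) = -2*(-1 + v)*(2 + k))
n = -20966/91167 (n = 20966*(-1/91167) = -20966/91167 ≈ -0.22997)
Y = 900 (Y = 100*(121 + (4 - 4*5 + 2*12 - 2*12*5)) = 100*(121 + (4 - 20 + 24 - 120)) = 100*(121 - 112) = 100*9 = 900)
n/Y = -20966/91167/900 = -20966/91167*1/900 = -10483/41025150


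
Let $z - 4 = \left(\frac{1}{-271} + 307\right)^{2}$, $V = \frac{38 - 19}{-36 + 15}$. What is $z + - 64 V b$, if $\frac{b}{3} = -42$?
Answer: $\frac{6386042644}{73441} \approx 86955.0$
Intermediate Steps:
$b = -126$ ($b = 3 \left(-42\right) = -126$)
$V = - \frac{19}{21}$ ($V = \frac{19}{-21} = 19 \left(- \frac{1}{21}\right) = - \frac{19}{21} \approx -0.90476$)
$z = \frac{6921868180}{73441}$ ($z = 4 + \left(\frac{1}{-271} + 307\right)^{2} = 4 + \left(- \frac{1}{271} + 307\right)^{2} = 4 + \left(\frac{83196}{271}\right)^{2} = 4 + \frac{6921574416}{73441} = \frac{6921868180}{73441} \approx 94251.0$)
$z + - 64 V b = \frac{6921868180}{73441} + \left(-64\right) \left(- \frac{19}{21}\right) \left(-126\right) = \frac{6921868180}{73441} + \frac{1216}{21} \left(-126\right) = \frac{6921868180}{73441} - 7296 = \frac{6386042644}{73441}$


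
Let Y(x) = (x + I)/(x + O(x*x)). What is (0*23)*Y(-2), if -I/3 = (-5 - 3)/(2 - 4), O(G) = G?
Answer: 0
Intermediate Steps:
I = -12 (I = -3*(-5 - 3)/(2 - 4) = -(-24)/(-2) = -(-24)*(-1)/2 = -3*4 = -12)
Y(x) = (-12 + x)/(x + x²) (Y(x) = (x - 12)/(x + x*x) = (-12 + x)/(x + x²))
(0*23)*Y(-2) = (0*23)*((-12 - 2)/((-2)*(1 - 2))) = 0*(-½*(-14)/(-1)) = 0*(-½*(-1)*(-14)) = 0*(-7) = 0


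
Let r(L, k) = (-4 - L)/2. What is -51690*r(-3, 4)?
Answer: 25845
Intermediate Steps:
r(L, k) = -2 - L/2 (r(L, k) = (-4 - L)*(½) = -2 - L/2)
-51690*r(-3, 4) = -51690*(-2 - ½*(-3)) = -51690*(-2 + 3/2) = -51690*(-½) = 25845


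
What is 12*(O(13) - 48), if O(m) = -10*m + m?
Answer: -1980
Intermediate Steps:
O(m) = -9*m
12*(O(13) - 48) = 12*(-9*13 - 48) = 12*(-117 - 48) = 12*(-165) = -1980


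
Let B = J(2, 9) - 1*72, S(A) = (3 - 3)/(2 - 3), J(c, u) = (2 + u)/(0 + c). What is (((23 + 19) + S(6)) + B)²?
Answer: 2401/4 ≈ 600.25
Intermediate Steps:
J(c, u) = (2 + u)/c
S(A) = 0 (S(A) = 0/(-1) = 0*(-1) = 0)
B = -133/2 (B = (2 + 9)/2 - 1*72 = (½)*11 - 72 = 11/2 - 72 = -133/2 ≈ -66.500)
(((23 + 19) + S(6)) + B)² = (((23 + 19) + 0) - 133/2)² = ((42 + 0) - 133/2)² = (42 - 133/2)² = (-49/2)² = 2401/4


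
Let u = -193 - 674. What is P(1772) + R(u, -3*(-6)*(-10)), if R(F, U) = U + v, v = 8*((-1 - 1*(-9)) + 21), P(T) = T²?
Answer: 3140036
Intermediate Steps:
u = -867
v = 232 (v = 8*((-1 + 9) + 21) = 8*(8 + 21) = 8*29 = 232)
R(F, U) = 232 + U (R(F, U) = U + 232 = 232 + U)
P(1772) + R(u, -3*(-6)*(-10)) = 1772² + (232 - 3*(-6)*(-10)) = 3139984 + (232 + 18*(-10)) = 3139984 + (232 - 180) = 3139984 + 52 = 3140036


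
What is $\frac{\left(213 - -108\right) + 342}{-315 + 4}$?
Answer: $- \frac{663}{311} \approx -2.1318$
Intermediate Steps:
$\frac{\left(213 - -108\right) + 342}{-315 + 4} = \frac{\left(213 + 108\right) + 342}{-311} = \left(321 + 342\right) \left(- \frac{1}{311}\right) = 663 \left(- \frac{1}{311}\right) = - \frac{663}{311}$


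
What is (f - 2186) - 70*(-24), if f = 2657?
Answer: 2151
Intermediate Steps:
(f - 2186) - 70*(-24) = (2657 - 2186) - 70*(-24) = 471 + 1680 = 2151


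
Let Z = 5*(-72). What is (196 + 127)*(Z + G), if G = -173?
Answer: -172159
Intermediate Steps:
Z = -360
(196 + 127)*(Z + G) = (196 + 127)*(-360 - 173) = 323*(-533) = -172159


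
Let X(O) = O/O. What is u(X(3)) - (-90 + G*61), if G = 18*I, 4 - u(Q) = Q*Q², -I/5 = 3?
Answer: 16563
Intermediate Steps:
I = -15 (I = -5*3 = -15)
X(O) = 1
u(Q) = 4 - Q³ (u(Q) = 4 - Q*Q² = 4 - Q³)
G = -270 (G = 18*(-15) = -270)
u(X(3)) - (-90 + G*61) = (4 - 1*1³) - (-90 - 270*61) = (4 - 1*1) - (-90 - 16470) = (4 - 1) - 1*(-16560) = 3 + 16560 = 16563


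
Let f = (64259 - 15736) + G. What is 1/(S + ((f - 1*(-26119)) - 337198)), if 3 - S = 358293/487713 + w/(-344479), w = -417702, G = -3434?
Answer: -56002295509/14895991623255674 ≈ -3.7596e-6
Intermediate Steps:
f = 45089 (f = (64259 - 15736) - 3434 = 48523 - 3434 = 45089)
S = 58959183236/56002295509 (S = 3 - (358293/487713 - 417702/(-344479)) = 3 - (358293*(1/487713) - 417702*(-1/344479)) = 3 - (119431/162571 + 417702/344479) = 3 - 1*109047703291/56002295509 = 3 - 109047703291/56002295509 = 58959183236/56002295509 ≈ 1.0528)
1/(S + ((f - 1*(-26119)) - 337198)) = 1/(58959183236/56002295509 + ((45089 - 1*(-26119)) - 337198)) = 1/(58959183236/56002295509 + ((45089 + 26119) - 337198)) = 1/(58959183236/56002295509 + (71208 - 337198)) = 1/(58959183236/56002295509 - 265990) = 1/(-14895991623255674/56002295509) = -56002295509/14895991623255674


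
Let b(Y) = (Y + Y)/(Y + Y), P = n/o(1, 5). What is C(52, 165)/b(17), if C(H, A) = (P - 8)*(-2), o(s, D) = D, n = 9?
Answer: 62/5 ≈ 12.400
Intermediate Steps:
P = 9/5 ≈ 1.8000
b(Y) = 1 (b(Y) = (2*Y)/((2*Y)) = (2*Y)*(1/(2*Y)) = 1)
C(H, A) = 62/5 (C(H, A) = (9/5 - 8)*(-2) = -31/5*(-2) = 62/5)
C(52, 165)/b(17) = (62/5)/1 = (62/5)*1 = 62/5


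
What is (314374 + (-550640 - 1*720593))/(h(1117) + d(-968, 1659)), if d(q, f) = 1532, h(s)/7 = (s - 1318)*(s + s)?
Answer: 956859/3141706 ≈ 0.30457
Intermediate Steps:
h(s) = 14*s*(-1318 + s) (h(s) = 7*((s - 1318)*(s + s)) = 7*((-1318 + s)*(2*s)) = 7*(2*s*(-1318 + s)) = 14*s*(-1318 + s))
(314374 + (-550640 - 1*720593))/(h(1117) + d(-968, 1659)) = (314374 + (-550640 - 1*720593))/(14*1117*(-1318 + 1117) + 1532) = (314374 + (-550640 - 720593))/(14*1117*(-201) + 1532) = (314374 - 1271233)/(-3143238 + 1532) = -956859/(-3141706) = -956859*(-1/3141706) = 956859/3141706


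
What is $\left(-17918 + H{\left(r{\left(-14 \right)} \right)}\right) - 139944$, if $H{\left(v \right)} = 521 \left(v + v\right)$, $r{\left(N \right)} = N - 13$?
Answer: $-185996$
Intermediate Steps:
$r{\left(N \right)} = -13 + N$ ($r{\left(N \right)} = N - 13 = -13 + N$)
$H{\left(v \right)} = 1042 v$ ($H{\left(v \right)} = 521 \cdot 2 v = 1042 v$)
$\left(-17918 + H{\left(r{\left(-14 \right)} \right)}\right) - 139944 = \left(-17918 + 1042 \left(-13 - 14\right)\right) - 139944 = \left(-17918 + 1042 \left(-27\right)\right) - 139944 = \left(-17918 - 28134\right) - 139944 = -46052 - 139944 = -185996$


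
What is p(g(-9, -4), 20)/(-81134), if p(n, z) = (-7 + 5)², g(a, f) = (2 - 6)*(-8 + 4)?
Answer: -2/40567 ≈ -4.9301e-5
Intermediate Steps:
g(a, f) = 16 (g(a, f) = -4*(-4) = 16)
p(n, z) = 4 (p(n, z) = (-2)² = 4)
p(g(-9, -4), 20)/(-81134) = 4/(-81134) = 4*(-1/81134) = -2/40567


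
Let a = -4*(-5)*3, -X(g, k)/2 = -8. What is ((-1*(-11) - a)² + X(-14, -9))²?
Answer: 5841889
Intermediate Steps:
X(g, k) = 16 (X(g, k) = -2*(-8) = 16)
a = 60 (a = 20*3 = 60)
((-1*(-11) - a)² + X(-14, -9))² = ((-1*(-11) - 1*60)² + 16)² = ((11 - 60)² + 16)² = ((-49)² + 16)² = (2401 + 16)² = 2417² = 5841889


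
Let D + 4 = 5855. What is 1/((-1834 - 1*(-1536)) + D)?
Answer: 1/5553 ≈ 0.00018008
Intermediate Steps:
D = 5851 (D = -4 + 5855 = 5851)
1/((-1834 - 1*(-1536)) + D) = 1/((-1834 - 1*(-1536)) + 5851) = 1/((-1834 + 1536) + 5851) = 1/(-298 + 5851) = 1/5553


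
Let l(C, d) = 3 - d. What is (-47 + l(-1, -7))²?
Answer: 1369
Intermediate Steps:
(-47 + l(-1, -7))² = (-47 + (3 - 1*(-7)))² = (-47 + (3 + 7))² = (-47 + 10)² = (-37)² = 1369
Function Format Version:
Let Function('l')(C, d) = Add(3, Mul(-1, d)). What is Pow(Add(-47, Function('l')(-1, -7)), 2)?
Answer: 1369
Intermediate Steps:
Pow(Add(-47, Function('l')(-1, -7)), 2) = Pow(Add(-47, Add(3, Mul(-1, -7))), 2) = Pow(Add(-47, Add(3, 7)), 2) = Pow(Add(-47, 10), 2) = Pow(-37, 2) = 1369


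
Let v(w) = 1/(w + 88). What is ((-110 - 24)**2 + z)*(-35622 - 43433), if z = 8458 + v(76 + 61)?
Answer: -93967160461/45 ≈ -2.0882e+9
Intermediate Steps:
v(w) = 1/(88 + w)
z = 1903051/225 (z = 8458 + 1/(88 + (76 + 61)) = 8458 + 1/(88 + 137) = 8458 + 1/225 = 1903051/225 ≈ 8458.0)
((-110 - 24)**2 + z)*(-35622 - 43433) = ((-110 - 24)**2 + 1903051/225)*(-35622 - 43433) = ((-134)**2 + 1903051/225)*(-79055) = (17956 + 1903051/225)*(-79055) = (5943151/225)*(-79055) = -93967160461/45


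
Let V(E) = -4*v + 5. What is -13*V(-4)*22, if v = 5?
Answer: 4290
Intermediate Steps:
V(E) = -15 (V(E) = -4*5 + 5 = -20 + 5 = -15)
-13*V(-4)*22 = -13*(-15)*22 = 195*22 = 4290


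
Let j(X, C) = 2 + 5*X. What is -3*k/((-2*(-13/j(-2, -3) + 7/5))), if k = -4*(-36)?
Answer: 8640/121 ≈ 71.405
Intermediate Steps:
k = 144
-3*k/((-2*(-13/j(-2, -3) + 7/5))) = -432/((-2*(-13/(2 + 5*(-2)) + 7/5))) = -432/((-2*(-13/(2 - 10) + 7*(1/5)))) = -432/((-2*(-13/(-8) + 7/5))) = -432/((-2*(-13*(-1/8) + 7/5))) = -432/((-2*(13/8 + 7/5))) = -432/((-2*121/40)) = -432/(-121/20) = -432*(-20)/121 = -3*(-2880/121) = 8640/121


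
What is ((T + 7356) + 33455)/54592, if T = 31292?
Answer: 72103/54592 ≈ 1.3208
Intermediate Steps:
((T + 7356) + 33455)/54592 = ((31292 + 7356) + 33455)/54592 = (38648 + 33455)*(1/54592) = 72103*(1/54592) = 72103/54592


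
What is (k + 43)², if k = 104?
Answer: 21609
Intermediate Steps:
(k + 43)² = (104 + 43)² = 147² = 21609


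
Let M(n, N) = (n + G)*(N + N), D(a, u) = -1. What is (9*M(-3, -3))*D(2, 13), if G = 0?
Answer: -162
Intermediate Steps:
M(n, N) = 2*N*n (M(n, N) = (n + 0)*(N + N) = n*(2*N) = 2*N*n)
(9*M(-3, -3))*D(2, 13) = (9*(2*(-3)*(-3)))*(-1) = (9*18)*(-1) = 162*(-1) = -162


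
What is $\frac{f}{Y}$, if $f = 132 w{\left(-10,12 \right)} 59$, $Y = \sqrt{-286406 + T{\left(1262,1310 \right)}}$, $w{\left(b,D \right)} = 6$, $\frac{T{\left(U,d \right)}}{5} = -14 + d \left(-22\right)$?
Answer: $- \frac{11682 i \sqrt{26911}}{26911} \approx - 71.212 i$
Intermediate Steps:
$T{\left(U,d \right)} = -70 - 110 d$ ($T{\left(U,d \right)} = 5 \left(-14 + d \left(-22\right)\right) = 5 \left(-14 - 22 d\right) = -70 - 110 d$)
$Y = 4 i \sqrt{26911}$ ($Y = \sqrt{-286406 - 144170} = \sqrt{-430576} = 4 i \sqrt{26911} \approx 656.18 i$)
$f = 46728$ ($f = 132 \cdot 6 \cdot 59 = 792 \cdot 59 = 46728$)
$\frac{f}{Y} = \frac{46728}{4 i \sqrt{26911}} = 46728 \left(- \frac{i \sqrt{26911}}{107644}\right) = - \frac{11682 i \sqrt{26911}}{26911}$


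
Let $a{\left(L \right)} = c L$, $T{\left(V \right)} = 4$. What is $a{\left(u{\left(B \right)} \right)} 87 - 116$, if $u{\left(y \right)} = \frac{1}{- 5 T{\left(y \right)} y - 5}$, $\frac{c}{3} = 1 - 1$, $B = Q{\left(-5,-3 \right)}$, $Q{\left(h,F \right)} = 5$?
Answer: $-116$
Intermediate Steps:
$B = 5$
$c = 0$ ($c = 3 \left(1 - 1\right) = 3 \cdot 0 = 0$)
$u{\left(y \right)} = \frac{1}{-5 - 20 y}$ ($u{\left(y \right)} = \frac{1}{\left(-5\right) 4 y - 5} = \frac{1}{- 20 y - 5} = \frac{1}{-5 - 20 y}$)
$a{\left(L \right)} = 0$ ($a{\left(L \right)} = 0 L = 0$)
$a{\left(u{\left(B \right)} \right)} 87 - 116 = 0 \cdot 87 - 116 = 0 - 116 = -116$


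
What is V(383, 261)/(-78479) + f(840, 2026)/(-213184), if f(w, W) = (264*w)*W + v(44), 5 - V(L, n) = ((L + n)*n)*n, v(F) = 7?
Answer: -25907132896297/16730467136 ≈ -1548.5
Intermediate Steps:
V(L, n) = 5 - n**2*(L + n) (V(L, n) = 5 - (L + n)*n*n = 5 - n*(L + n)*n = 5 - n**2*(L + n))
f(w, W) = 7 + 264*W*w (f(w, W) = (264*w)*W + 7 = 264*W*w + 7 = 7 + 264*W*w)
V(383, 261)/(-78479) + f(840, 2026)/(-213184) = (5 - 1*261**3 - 1*383*261**2)/(-78479) + (7 + 264*2026*840)/(-213184) = (5 - 1*17779581 - 1*383*68121)*(-1/78479) + (7 + 449285760)*(-1/213184) = (5 - 17779581 - 26090343)*(-1/78479) + 449285767*(-1/213184) = -43869919*(-1/78479) - 449285767/213184 = 43869919/78479 - 449285767/213184 = -25907132896297/16730467136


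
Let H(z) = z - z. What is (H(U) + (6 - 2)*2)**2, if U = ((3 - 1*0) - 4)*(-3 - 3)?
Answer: 64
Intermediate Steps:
U = 6 (U = ((3 + 0) - 4)*(-6) = (3 - 4)*(-6) = -1*(-6) = 6)
H(z) = 0
(H(U) + (6 - 2)*2)**2 = (0 + (6 - 2)*2)**2 = (0 + 4*2)**2 = (0 + 8)**2 = 8**2 = 64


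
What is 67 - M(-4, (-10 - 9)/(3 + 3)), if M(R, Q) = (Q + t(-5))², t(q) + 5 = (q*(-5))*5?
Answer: -488989/36 ≈ -13583.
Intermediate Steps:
t(q) = -5 - 25*q (t(q) = -5 + (q*(-5))*5 = -5 - 5*q*5 = -5 - 25*q)
M(R, Q) = (120 + Q)² (M(R, Q) = (Q + (-5 - 25*(-5)))² = (Q + (-5 + 125))² = (Q + 120)² = (120 + Q)²)
67 - M(-4, (-10 - 9)/(3 + 3)) = 67 - (120 + (-10 - 9)/(3 + 3))² = 67 - (120 - 19/6)² = 67 - (701/6)² = 67 - 1*491401/36 = 67 - 491401/36 = -488989/36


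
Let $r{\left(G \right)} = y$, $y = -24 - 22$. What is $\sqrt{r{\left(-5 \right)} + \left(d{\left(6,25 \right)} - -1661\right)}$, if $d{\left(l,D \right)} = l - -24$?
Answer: $\sqrt{1645} \approx 40.559$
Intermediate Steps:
$d{\left(l,D \right)} = 24 + l$ ($d{\left(l,D \right)} = l + 24 = 24 + l$)
$y = -46$ ($y = -24 - 22 = -46$)
$r{\left(G \right)} = -46$
$\sqrt{r{\left(-5 \right)} + \left(d{\left(6,25 \right)} - -1661\right)} = \sqrt{-46 + \left(\left(24 + 6\right) - -1661\right)} = \sqrt{-46 + \left(30 + 1661\right)} = \sqrt{-46 + 1691} = \sqrt{1645}$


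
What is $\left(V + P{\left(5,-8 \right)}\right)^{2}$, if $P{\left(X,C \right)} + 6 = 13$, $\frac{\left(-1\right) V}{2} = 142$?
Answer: $76729$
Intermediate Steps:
$V = -284$ ($V = \left(-2\right) 142 = -284$)
$P{\left(X,C \right)} = 7$ ($P{\left(X,C \right)} = -6 + 13 = 7$)
$\left(V + P{\left(5,-8 \right)}\right)^{2} = \left(-284 + 7\right)^{2} = \left(-277\right)^{2} = 76729$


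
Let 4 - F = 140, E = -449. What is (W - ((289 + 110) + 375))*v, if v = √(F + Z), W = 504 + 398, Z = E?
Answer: 384*I*√65 ≈ 3095.9*I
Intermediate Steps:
Z = -449
F = -136 (F = 4 - 1*140 = 4 - 140 = -136)
W = 902
v = 3*I*√65 (v = √(-136 - 449) = √(-585) = 3*I*√65 ≈ 24.187*I)
(W - ((289 + 110) + 375))*v = (902 - ((289 + 110) + 375))*(3*I*√65) = (902 - (399 + 375))*(3*I*√65) = (902 - 1*774)*(3*I*√65) = (902 - 774)*(3*I*√65) = 128*(3*I*√65) = 384*I*√65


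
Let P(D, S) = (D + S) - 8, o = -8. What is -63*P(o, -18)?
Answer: 2142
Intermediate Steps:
P(D, S) = -8 + D + S
-63*P(o, -18) = -63*(-8 - 8 - 18) = -63*(-34) = 2142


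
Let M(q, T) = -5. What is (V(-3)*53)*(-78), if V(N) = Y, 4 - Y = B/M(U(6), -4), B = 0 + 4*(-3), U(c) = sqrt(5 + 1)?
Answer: -33072/5 ≈ -6614.4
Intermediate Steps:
U(c) = sqrt(6)
B = -12 (B = 0 - 12 = -12)
Y = 8/5 (Y = 4 - (-12)/(-5) = 4 - (-12)*(-1)/5 = 4 - 1*12/5 = 4 - 12/5 = 8/5 ≈ 1.6000)
V(N) = 8/5
(V(-3)*53)*(-78) = ((8/5)*53)*(-78) = (424/5)*(-78) = -33072/5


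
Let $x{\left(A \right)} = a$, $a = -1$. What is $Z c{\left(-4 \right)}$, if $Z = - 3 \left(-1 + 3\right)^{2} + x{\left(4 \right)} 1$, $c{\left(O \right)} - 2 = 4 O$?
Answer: $182$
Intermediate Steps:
$c{\left(O \right)} = 2 + 4 O$
$x{\left(A \right)} = -1$
$Z = -13$ ($Z = - 3 \left(-1 + 3\right)^{2} - 1 = - 3 \cdot 2^{2} - 1 = \left(-3\right) 4 - 1 = -12 - 1 = -13$)
$Z c{\left(-4 \right)} = - 13 \left(2 + 4 \left(-4\right)\right) = - 13 \left(2 - 16\right) = \left(-13\right) \left(-14\right) = 182$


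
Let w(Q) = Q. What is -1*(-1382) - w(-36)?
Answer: 1418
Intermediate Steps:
-1*(-1382) - w(-36) = -1*(-1382) - 1*(-36) = 1382 + 36 = 1418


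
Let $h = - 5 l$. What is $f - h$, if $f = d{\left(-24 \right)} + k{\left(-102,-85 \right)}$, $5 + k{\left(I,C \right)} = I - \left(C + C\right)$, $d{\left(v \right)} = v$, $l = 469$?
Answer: $2384$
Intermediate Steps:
$k{\left(I,C \right)} = -5 + I - 2 C$ ($k{\left(I,C \right)} = -5 + \left(I - \left(C + C\right)\right) = -5 + \left(I - 2 C\right) = -5 - \left(- I + 2 C\right) = -5 + I - 2 C$)
$f = 39$ ($f = -24 - -63 = -24 + 63 = 39$)
$h = -2345$ ($h = \left(-5\right) 469 = -2345$)
$f - h = 39 - -2345 = 39 + 2345 = 2384$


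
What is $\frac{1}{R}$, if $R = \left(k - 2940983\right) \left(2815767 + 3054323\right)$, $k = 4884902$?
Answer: $\frac{1}{11410979482710} \approx 8.7635 \cdot 10^{-14}$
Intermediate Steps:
$R = 11410979482710$ ($R = \left(4884902 - 2940983\right) \left(2815767 + 3054323\right) = 1943919 \cdot 5870090 = 11410979482710$)
$\frac{1}{R} = \frac{1}{11410979482710}$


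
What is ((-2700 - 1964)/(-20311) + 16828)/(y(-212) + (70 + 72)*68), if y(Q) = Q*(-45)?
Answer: 85449543/97472489 ≈ 0.87665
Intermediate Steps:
y(Q) = -45*Q
((-2700 - 1964)/(-20311) + 16828)/(y(-212) + (70 + 72)*68) = ((-2700 - 1964)/(-20311) + 16828)/(-45*(-212) + (70 + 72)*68) = (-4664*(-1/20311) + 16828)/(9540 + 142*68) = (4664/20311 + 16828)/(9540 + 9656) = (341798172/20311)/19196 = (341798172/20311)*(1/19196) = 85449543/97472489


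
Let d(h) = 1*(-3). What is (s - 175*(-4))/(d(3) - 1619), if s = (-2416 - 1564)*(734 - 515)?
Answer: 435460/811 ≈ 536.94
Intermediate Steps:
d(h) = -3
s = -871620 (s = -3980*219 = -871620)
(s - 175*(-4))/(d(3) - 1619) = (-871620 - 175*(-4))/(-3 - 1619) = (-871620 + 700)/(-1622) = -870920*(-1/1622) = 435460/811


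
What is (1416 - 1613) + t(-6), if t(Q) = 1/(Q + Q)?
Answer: -2365/12 ≈ -197.08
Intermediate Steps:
t(Q) = 1/(2*Q)
(1416 - 1613) + t(-6) = (1416 - 1613) + (½)/(-6) = -197 + (½)*(-⅙) = -197 - 1/12 = -2365/12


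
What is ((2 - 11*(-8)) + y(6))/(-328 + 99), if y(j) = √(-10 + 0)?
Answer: -90/229 - I*√10/229 ≈ -0.39301 - 0.013809*I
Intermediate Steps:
y(j) = I*√10 (y(j) = √(-10) = I*√10)
((2 - 11*(-8)) + y(6))/(-328 + 99) = ((2 - 11*(-8)) + I*√10)/(-328 + 99) = ((2 + 88) + I*√10)/(-229) = (90 + I*√10)*(-1/229) = -90/229 - I*√10/229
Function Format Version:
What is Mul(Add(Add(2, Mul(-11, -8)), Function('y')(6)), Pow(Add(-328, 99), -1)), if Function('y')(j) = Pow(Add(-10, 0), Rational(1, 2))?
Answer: Add(Rational(-90, 229), Mul(Rational(-1, 229), I, Pow(10, Rational(1, 2)))) ≈ Add(-0.39301, Mul(-0.013809, I))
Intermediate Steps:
Function('y')(j) = Mul(I, Pow(10, Rational(1, 2))) (Function('y')(j) = Pow(-10, Rational(1, 2)) = Mul(I, Pow(10, Rational(1, 2))))
Mul(Add(Add(2, Mul(-11, -8)), Function('y')(6)), Pow(Add(-328, 99), -1)) = Mul(Add(Add(2, Mul(-11, -8)), Mul(I, Pow(10, Rational(1, 2)))), Pow(Add(-328, 99), -1)) = Mul(Add(Add(2, 88), Mul(I, Pow(10, Rational(1, 2)))), Pow(-229, -1)) = Mul(Add(90, Mul(I, Pow(10, Rational(1, 2)))), Rational(-1, 229)) = Add(Rational(-90, 229), Mul(Rational(-1, 229), I, Pow(10, Rational(1, 2))))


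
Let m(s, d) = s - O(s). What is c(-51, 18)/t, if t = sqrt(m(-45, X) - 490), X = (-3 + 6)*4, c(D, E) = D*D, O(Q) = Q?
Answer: -2601*I*sqrt(10)/70 ≈ -117.5*I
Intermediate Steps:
c(D, E) = D**2
X = 12 (X = 3*4 = 12)
m(s, d) = 0 (m(s, d) = s - s = 0)
t = 7*I*sqrt(10) (t = sqrt(0 - 490) = sqrt(-490) = 7*I*sqrt(10) ≈ 22.136*I)
c(-51, 18)/t = (-51)**2/((7*I*sqrt(10))) = 2601*(-I*sqrt(10)/70) = -2601*I*sqrt(10)/70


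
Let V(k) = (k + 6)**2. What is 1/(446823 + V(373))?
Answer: 1/590464 ≈ 1.6936e-6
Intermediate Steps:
V(k) = (6 + k)**2
1/(446823 + V(373)) = 1/(446823 + (6 + 373)**2) = 1/(446823 + 379**2) = 1/(446823 + 143641) = 1/590464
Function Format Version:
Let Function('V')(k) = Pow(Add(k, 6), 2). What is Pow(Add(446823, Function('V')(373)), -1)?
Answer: Rational(1, 590464) ≈ 1.6936e-6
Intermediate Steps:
Function('V')(k) = Pow(Add(6, k), 2)
Pow(Add(446823, Function('V')(373)), -1) = Pow(Add(446823, Pow(Add(6, 373), 2)), -1) = Pow(Add(446823, Pow(379, 2)), -1) = Pow(Add(446823, 143641), -1) = Pow(590464, -1) = Rational(1, 590464)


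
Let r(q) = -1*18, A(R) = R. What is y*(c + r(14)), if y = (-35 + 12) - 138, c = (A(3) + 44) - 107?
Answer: 12558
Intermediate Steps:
c = -60 (c = (3 + 44) - 107 = 47 - 107 = -60)
y = -161 (y = -23 - 138 = -161)
r(q) = -18
y*(c + r(14)) = -161*(-60 - 18) = -161*(-78) = 12558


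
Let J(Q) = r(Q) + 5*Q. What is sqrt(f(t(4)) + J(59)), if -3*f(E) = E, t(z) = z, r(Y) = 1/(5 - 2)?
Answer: 7*sqrt(6) ≈ 17.146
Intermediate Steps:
r(Y) = 1/3
f(E) = -E/3
J(Q) = 1/3 + 5*Q
sqrt(f(t(4)) + J(59)) = sqrt(-1/3*4 + (1/3 + 5*59)) = sqrt(-4/3 + (1/3 + 295)) = sqrt(-4/3 + 886/3) = sqrt(294) = 7*sqrt(6)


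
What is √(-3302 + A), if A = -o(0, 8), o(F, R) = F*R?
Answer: I*√3302 ≈ 57.463*I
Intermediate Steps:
A = 0 (A = -0*8 = -1*0 = 0)
√(-3302 + A) = √(-3302 + 0) = √(-3302) = I*√3302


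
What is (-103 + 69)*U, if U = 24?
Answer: -816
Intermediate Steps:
(-103 + 69)*U = (-103 + 69)*24 = -34*24 = -816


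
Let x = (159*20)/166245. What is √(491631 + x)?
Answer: √60388458401555/11083 ≈ 701.16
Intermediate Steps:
x = 212/11083 (x = 3180*(1/166245) = 212/11083 ≈ 0.019128)
√(491631 + x) = √(491631 + 212/11083) = √(5448746585/11083) = √60388458401555/11083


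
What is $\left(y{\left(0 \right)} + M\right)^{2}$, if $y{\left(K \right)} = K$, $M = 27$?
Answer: $729$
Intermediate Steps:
$\left(y{\left(0 \right)} + M\right)^{2} = \left(0 + 27\right)^{2} = 27^{2} = 729$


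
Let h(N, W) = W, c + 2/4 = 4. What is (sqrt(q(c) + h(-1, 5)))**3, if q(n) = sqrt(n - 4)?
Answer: sqrt(2)*(10 + I*sqrt(2))**(3/2)/4 ≈ 11.097 + 2.3737*I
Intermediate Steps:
c = 7/2 (c = -1/2 + 4 = 7/2 ≈ 3.5000)
q(n) = sqrt(-4 + n)
(sqrt(q(c) + h(-1, 5)))**3 = (sqrt(sqrt(-4 + 7/2) + 5))**3 = (sqrt(sqrt(-1/2) + 5))**3 = (sqrt(I*sqrt(2)/2 + 5))**3 = (sqrt(5 + I*sqrt(2)/2))**3 = (5 + I*sqrt(2)/2)**(3/2)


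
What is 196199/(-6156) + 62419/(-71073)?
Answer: -1592078099/48613932 ≈ -32.749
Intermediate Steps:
196199/(-6156) + 62419/(-71073) = 196199*(-1/6156) + 62419*(-1/71073) = -196199/6156 - 62419/71073 = -1592078099/48613932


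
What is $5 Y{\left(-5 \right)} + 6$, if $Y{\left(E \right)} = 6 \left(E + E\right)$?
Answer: $-294$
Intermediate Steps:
$Y{\left(E \right)} = 12 E$ ($Y{\left(E \right)} = 6 \cdot 2 E = 12 E$)
$5 Y{\left(-5 \right)} + 6 = 5 \cdot 12 \left(-5\right) + 6 = 5 \left(-60\right) + 6 = -300 + 6 = -294$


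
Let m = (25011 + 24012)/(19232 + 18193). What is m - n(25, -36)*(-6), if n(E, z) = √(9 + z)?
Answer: 16341/12475 + 18*I*√3 ≈ 1.3099 + 31.177*I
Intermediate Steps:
m = 16341/12475 (m = 49023/37425 = 49023*(1/37425) = 16341/12475 ≈ 1.3099)
m - n(25, -36)*(-6) = 16341/12475 - √(9 - 36)*(-6) = 16341/12475 - √(-27)*(-6) = 16341/12475 - 3*I*√3*(-6) = 16341/12475 - (-18)*I*√3 = 16341/12475 + 18*I*√3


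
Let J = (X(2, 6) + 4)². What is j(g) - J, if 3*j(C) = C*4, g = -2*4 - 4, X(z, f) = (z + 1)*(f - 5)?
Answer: -65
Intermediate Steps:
X(z, f) = (1 + z)*(-5 + f)
J = 49 (J = ((-5 + 6 - 5*2 + 6*2) + 4)² = ((-5 + 6 - 10 + 12) + 4)² = (3 + 4)² = 7² = 49)
g = -12 (g = -8 - 4 = -12)
j(C) = 4*C/3 (j(C) = (C*4)/3 = (4*C)/3 = 4*C/3)
j(g) - J = (4/3)*(-12) - 1*49 = -16 - 49 = -65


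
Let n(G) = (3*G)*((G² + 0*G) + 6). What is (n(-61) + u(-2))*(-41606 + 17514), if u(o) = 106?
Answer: 16429178020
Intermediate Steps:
n(G) = 3*G*(6 + G²) (n(G) = (3*G)*((G² + 0) + 6) = (3*G)*(G² + 6) = (3*G)*(6 + G²) = 3*G*(6 + G²))
(n(-61) + u(-2))*(-41606 + 17514) = (3*(-61)*(6 + (-61)²) + 106)*(-41606 + 17514) = (3*(-61)*(6 + 3721) + 106)*(-24092) = (3*(-61)*3727 + 106)*(-24092) = (-682041 + 106)*(-24092) = -681935*(-24092) = 16429178020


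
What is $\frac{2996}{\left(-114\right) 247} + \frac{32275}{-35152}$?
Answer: $- \frac{39004417}{38069616} \approx -1.0246$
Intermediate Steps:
$\frac{2996}{\left(-114\right) 247} + \frac{32275}{-35152} = \frac{2996}{-28158} + 32275 \left(- \frac{1}{35152}\right) = 2996 \left(- \frac{1}{28158}\right) - \frac{32275}{35152} = - \frac{1498}{14079} - \frac{32275}{35152} = - \frac{39004417}{38069616}$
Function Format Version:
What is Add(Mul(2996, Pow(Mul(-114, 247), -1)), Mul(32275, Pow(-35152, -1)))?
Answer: Rational(-39004417, 38069616) ≈ -1.0246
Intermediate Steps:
Add(Mul(2996, Pow(Mul(-114, 247), -1)), Mul(32275, Pow(-35152, -1))) = Add(Mul(2996, Pow(-28158, -1)), Mul(32275, Rational(-1, 35152))) = Add(Mul(2996, Rational(-1, 28158)), Rational(-32275, 35152)) = Add(Rational(-1498, 14079), Rational(-32275, 35152)) = Rational(-39004417, 38069616)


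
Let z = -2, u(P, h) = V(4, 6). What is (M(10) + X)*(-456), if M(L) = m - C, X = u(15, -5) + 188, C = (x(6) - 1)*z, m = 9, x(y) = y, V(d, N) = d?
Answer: -96216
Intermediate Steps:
u(P, h) = 4
C = -10 (C = (6 - 1)*(-2) = 5*(-2) = -10)
X = 192 (X = 4 + 188 = 192)
M(L) = 19 (M(L) = 9 - 1*(-10) = 9 + 10 = 19)
(M(10) + X)*(-456) = (19 + 192)*(-456) = 211*(-456) = -96216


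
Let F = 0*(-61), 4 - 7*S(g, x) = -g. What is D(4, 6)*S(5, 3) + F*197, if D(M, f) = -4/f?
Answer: -6/7 ≈ -0.85714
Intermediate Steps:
S(g, x) = 4/7 + g/7 (S(g, x) = 4/7 - (-1)*g/7 = 4/7 + g/7)
F = 0
D(4, 6)*S(5, 3) + F*197 = (-4/6)*(4/7 + (1/7)*5) + 0*197 = (-4*1/6)*(4/7 + 5/7) + 0 = -2/3*9/7 + 0 = -6/7 + 0 = -6/7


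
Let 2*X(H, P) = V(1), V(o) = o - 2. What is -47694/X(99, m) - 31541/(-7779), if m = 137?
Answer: 742054793/7779 ≈ 95392.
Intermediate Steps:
V(o) = -2 + o
X(H, P) = -½ (X(H, P) = (-2 + 1)/2 = (½)*(-1) = -½)
-47694/X(99, m) - 31541/(-7779) = -47694/(-½) - 31541/(-7779) = -47694*(-2) - 31541*(-1/7779) = 95388 + 31541/7779 = 742054793/7779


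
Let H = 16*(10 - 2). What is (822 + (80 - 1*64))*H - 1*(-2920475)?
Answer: 3027739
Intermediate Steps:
H = 128 (H = 16*8 = 128)
(822 + (80 - 1*64))*H - 1*(-2920475) = (822 + (80 - 1*64))*128 - 1*(-2920475) = (822 + (80 - 64))*128 + 2920475 = (822 + 16)*128 + 2920475 = 838*128 + 2920475 = 107264 + 2920475 = 3027739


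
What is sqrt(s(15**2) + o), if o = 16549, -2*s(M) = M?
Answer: sqrt(65746)/2 ≈ 128.20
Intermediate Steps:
s(M) = -M/2
sqrt(s(15**2) + o) = sqrt(-1/2*15**2 + 16549) = sqrt(-1/2*225 + 16549) = sqrt(-225/2 + 16549) = sqrt(32873/2) = sqrt(65746)/2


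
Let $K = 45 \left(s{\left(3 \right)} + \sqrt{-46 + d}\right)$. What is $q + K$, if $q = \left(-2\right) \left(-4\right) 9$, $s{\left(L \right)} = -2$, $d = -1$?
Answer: $-18 + 45 i \sqrt{47} \approx -18.0 + 308.5 i$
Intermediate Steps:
$K = -90 + 45 i \sqrt{47}$ ($K = 45 \left(-2 + \sqrt{-46 - 1}\right) = 45 \left(-2 + \sqrt{-47}\right) = 45 \left(-2 + i \sqrt{47}\right) = -90 + 45 i \sqrt{47} \approx -90.0 + 308.5 i$)
$q = 72$ ($q = 8 \cdot 9 = 72$)
$q + K = 72 - \left(90 - 45 i \sqrt{47}\right) = -18 + 45 i \sqrt{47}$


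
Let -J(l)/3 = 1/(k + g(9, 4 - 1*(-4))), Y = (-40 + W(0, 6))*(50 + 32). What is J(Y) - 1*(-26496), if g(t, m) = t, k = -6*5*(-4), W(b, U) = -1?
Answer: 1139327/43 ≈ 26496.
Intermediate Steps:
k = 120 (k = -30*(-4) = 120)
Y = -3362 (Y = (-40 - 1)*(50 + 32) = -41*82 = -3362)
J(l) = -1/43 (J(l) = -3/(120 + 9) = -3/129 = -3*1/129 = -1/43)
J(Y) - 1*(-26496) = -1/43 - 1*(-26496) = -1/43 + 26496 = 1139327/43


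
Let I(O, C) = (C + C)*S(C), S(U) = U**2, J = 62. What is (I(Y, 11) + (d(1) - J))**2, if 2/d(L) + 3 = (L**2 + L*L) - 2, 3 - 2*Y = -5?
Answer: 60808804/9 ≈ 6.7565e+6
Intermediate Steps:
Y = 4 (Y = 3/2 - 1/2*(-5) = 3/2 + 5/2 = 4)
d(L) = 2/(-5 + 2*L**2) (d(L) = 2/(-3 + ((L**2 + L*L) - 2)) = 2/(-3 + ((L**2 + L**2) - 2)) = 2/(-3 + (2*L**2 - 2)) = 2/(-3 + (-2 + 2*L**2)) = 2/(-5 + 2*L**2))
I(O, C) = 2*C**3 (I(O, C) = (C + C)*C**2 = (2*C)*C**2 = 2*C**3)
(I(Y, 11) + (d(1) - J))**2 = (2*11**3 + (2/(-5 + 2*1**2) - 1*62))**2 = (2*1331 + (2/(-5 + 2*1) - 62))**2 = (2662 + (2/(-5 + 2) - 62))**2 = (2662 + (2/(-3) - 62))**2 = (2662 + (2*(-1/3) - 62))**2 = (2662 + (-2/3 - 62))**2 = (2662 - 188/3)**2 = (7798/3)**2 = 60808804/9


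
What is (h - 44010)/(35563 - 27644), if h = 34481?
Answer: -9529/7919 ≈ -1.2033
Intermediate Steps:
(h - 44010)/(35563 - 27644) = (34481 - 44010)/(35563 - 27644) = -9529/7919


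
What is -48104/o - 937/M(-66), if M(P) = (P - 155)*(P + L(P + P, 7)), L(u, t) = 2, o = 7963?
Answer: -687844307/112628672 ≈ -6.1072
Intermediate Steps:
M(P) = (-155 + P)*(2 + P) (M(P) = (P - 155)*(P + 2) = (-155 + P)*(2 + P))
-48104/o - 937/M(-66) = -48104/7963 - 937/(-310 + (-66)² - 153*(-66)) = -48104*1/7963 - 937/(-310 + 4356 + 10098) = -48104/7963 - 937/14144 = -687844307/112628672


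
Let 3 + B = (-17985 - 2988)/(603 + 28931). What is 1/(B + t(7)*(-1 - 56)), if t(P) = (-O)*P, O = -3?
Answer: -29534/35461773 ≈ -0.00083284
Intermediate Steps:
t(P) = 3*P (t(P) = (-1*(-3))*P = 3*P)
B = -109575/29534 (B = -3 + (-17985 - 2988)/(603 + 28931) = -3 - 20973/29534 = -109575/29534 ≈ -3.7101)
1/(B + t(7)*(-1 - 56)) = 1/(-109575/29534 + (3*7)*(-1 - 56)) = 1/(-109575/29534 + 21*(-57)) = 1/(-109575/29534 - 1197) = 1/(-35461773/29534) = -29534/35461773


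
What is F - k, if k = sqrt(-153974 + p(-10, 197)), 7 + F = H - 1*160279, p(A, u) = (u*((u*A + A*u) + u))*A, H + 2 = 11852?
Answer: -148436 - 2*sqrt(1804934) ≈ -1.5112e+5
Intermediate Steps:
H = 11850 (H = -2 + 11852 = 11850)
p(A, u) = A*u*(u + 2*A*u) (p(A, u) = (u*((A*u + A*u) + u))*A = (u*(2*A*u + u))*A = (u*(u + 2*A*u))*A = A*u*(u + 2*A*u))
F = -148436 (F = -7 + (11850 - 1*160279) = -7 + (11850 - 160279) = -7 - 148429 = -148436)
k = 2*sqrt(1804934) (k = sqrt(-153974 - 10*197**2*(1 + 2*(-10))) = sqrt(-153974 - 10*38809*(1 - 20)) = sqrt(-153974 - 10*38809*(-19)) = sqrt(-153974 + 7373710) = sqrt(7219736) = 2*sqrt(1804934) ≈ 2687.0)
F - k = -148436 - 2*sqrt(1804934)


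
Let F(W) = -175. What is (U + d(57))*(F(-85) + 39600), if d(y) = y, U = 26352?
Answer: 1041174825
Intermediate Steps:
(U + d(57))*(F(-85) + 39600) = (26352 + 57)*(-175 + 39600) = 26409*39425 = 1041174825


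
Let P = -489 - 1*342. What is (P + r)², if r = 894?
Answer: 3969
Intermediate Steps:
P = -831 (P = -489 - 342 = -831)
(P + r)² = (-831 + 894)² = 63² = 3969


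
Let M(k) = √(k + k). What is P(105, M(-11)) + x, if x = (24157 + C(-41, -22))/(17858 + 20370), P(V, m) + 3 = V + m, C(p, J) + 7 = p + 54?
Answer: 3923419/38228 + I*√22 ≈ 102.63 + 4.6904*I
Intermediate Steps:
M(k) = √2*√k (M(k) = √(2*k) = √2*√k)
C(p, J) = 47 + p (C(p, J) = -7 + (p + 54) = -7 + (54 + p) = 47 + p)
P(V, m) = -3 + V + m (P(V, m) = -3 + (V + m) = -3 + V + m)
x = 24163/38228 (x = (24157 + (47 - 41))/(17858 + 20370) = (24157 + 6)/38228 = 24163*(1/38228) = 24163/38228 ≈ 0.63208)
P(105, M(-11)) + x = (-3 + 105 + √2*√(-11)) + 24163/38228 = (-3 + 105 + √2*(I*√11)) + 24163/38228 = (-3 + 105 + I*√22) + 24163/38228 = (102 + I*√22) + 24163/38228 = 3923419/38228 + I*√22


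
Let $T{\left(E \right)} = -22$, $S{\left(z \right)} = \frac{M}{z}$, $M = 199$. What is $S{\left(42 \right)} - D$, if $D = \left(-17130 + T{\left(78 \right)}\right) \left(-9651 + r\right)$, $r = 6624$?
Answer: $- \frac{2180602169}{42} \approx -5.1919 \cdot 10^{7}$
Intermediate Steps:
$S{\left(z \right)} = \frac{199}{z}$
$D = 51919104$ ($D = \left(-17130 - 22\right) \left(-9651 + 6624\right) = \left(-17152\right) \left(-3027\right) = 51919104$)
$S{\left(42 \right)} - D = \frac{199}{42} - 51919104 = - \frac{2180602169}{42}$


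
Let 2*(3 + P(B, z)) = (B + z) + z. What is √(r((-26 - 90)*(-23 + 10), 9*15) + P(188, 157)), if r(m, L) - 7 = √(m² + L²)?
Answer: √(255 + √2292289) ≈ 42.060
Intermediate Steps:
P(B, z) = -3 + z + B/2 (P(B, z) = -3 + ((B + z) + z)/2 = -3 + (B + 2*z)/2 = -3 + (z + B/2) = -3 + z + B/2)
r(m, L) = 7 + √(L² + m²) (r(m, L) = 7 + √(m² + L²) = 7 + √(L² + m²))
√(r((-26 - 90)*(-23 + 10), 9*15) + P(188, 157)) = √((7 + √((9*15)² + ((-26 - 90)*(-23 + 10))²)) + (-3 + 157 + (½)*188)) = √((7 + √(135² + (-116*(-13))²)) + (-3 + 157 + 94)) = √((7 + √(18225 + 1508²)) + 248) = √((7 + √(18225 + 2274064)) + 248) = √((7 + √2292289) + 248) = √(255 + √2292289)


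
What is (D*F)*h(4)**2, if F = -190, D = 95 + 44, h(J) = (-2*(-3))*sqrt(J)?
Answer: -3803040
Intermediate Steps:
h(J) = 6*sqrt(J)
D = 139
(D*F)*h(4)**2 = (139*(-190))*(6*sqrt(4))**2 = -26410*(6*2)**2 = -26410*12**2 = -26410*144 = -3803040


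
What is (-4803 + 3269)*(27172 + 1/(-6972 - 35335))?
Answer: -1763433941802/42307 ≈ -4.1682e+7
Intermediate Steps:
(-4803 + 3269)*(27172 + 1/(-6972 - 35335)) = -1534*(27172 + 1/(-42307)) = -1534*(27172 - 1/42307) = -1534*1149565803/42307 = -1763433941802/42307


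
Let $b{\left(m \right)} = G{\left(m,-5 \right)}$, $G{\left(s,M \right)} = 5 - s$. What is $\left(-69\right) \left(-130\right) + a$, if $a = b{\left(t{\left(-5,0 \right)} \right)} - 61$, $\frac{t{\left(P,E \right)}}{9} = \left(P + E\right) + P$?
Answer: $9004$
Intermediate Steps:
$t{\left(P,E \right)} = 9 E + 18 P$ ($t{\left(P,E \right)} = 9 \left(\left(P + E\right) + P\right) = 9 \left(\left(E + P\right) + P\right) = 9 \left(E + 2 P\right) = 9 E + 18 P$)
$b{\left(m \right)} = 5 - m$
$a = 34$ ($a = \left(5 - \left(9 \cdot 0 + 18 \left(-5\right)\right)\right) - 61 = \left(5 - \left(0 - 90\right)\right) - 61 = \left(5 - -90\right) - 61 = \left(5 + 90\right) - 61 = 95 - 61 = 34$)
$\left(-69\right) \left(-130\right) + a = \left(-69\right) \left(-130\right) + 34 = 8970 + 34 = 9004$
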